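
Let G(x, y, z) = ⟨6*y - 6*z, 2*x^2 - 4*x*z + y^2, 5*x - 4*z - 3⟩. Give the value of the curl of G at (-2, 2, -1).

(∇×G)₁ = ∂G₃/∂y − ∂G₂/∂z = 4*x
(∇×G)₂ = ∂G₁/∂z − ∂G₃/∂x = -11
(∇×G)₃ = ∂G₂/∂x − ∂G₁/∂y = 4*x - 4*z - 6
∇×G = (4*x, -11, 4*x - 4*z - 6)
At (-2, 2, -1): (-8, -11, -10).

(-8, -11, -10)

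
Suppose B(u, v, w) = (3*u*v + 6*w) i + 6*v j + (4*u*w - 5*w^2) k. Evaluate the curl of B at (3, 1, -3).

(∇×B)₁ = ∂B₃/∂v − ∂B₂/∂w = 0
(∇×B)₂ = ∂B₁/∂w − ∂B₃/∂u = -4*w + 6
(∇×B)₃ = ∂B₂/∂u − ∂B₁/∂v = -3*u
∇×B = (0, -4*w + 6, -3*u)
At (3, 1, -3): (0, 18, -9).

(0, 18, -9)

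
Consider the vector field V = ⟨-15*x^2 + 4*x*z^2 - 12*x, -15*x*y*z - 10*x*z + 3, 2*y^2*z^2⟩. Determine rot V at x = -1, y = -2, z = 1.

(12, -8, 20)

(∇×V)₁ = ∂V₃/∂y − ∂V₂/∂z = 15*x*y + 10*x + 4*y*z^2
(∇×V)₂ = ∂V₁/∂z − ∂V₃/∂x = 8*x*z
(∇×V)₃ = ∂V₂/∂x − ∂V₁/∂y = -15*y*z - 10*z
∇×V = (15*x*y + 10*x + 4*y*z^2, 8*x*z, -15*y*z - 10*z)
At (-1, -2, 1): (12, -8, 20).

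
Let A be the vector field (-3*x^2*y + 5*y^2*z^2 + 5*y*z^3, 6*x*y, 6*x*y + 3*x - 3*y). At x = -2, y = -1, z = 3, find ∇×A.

(∇×A)₁ = ∂A₃/∂y − ∂A₂/∂z = 6*x - 3
(∇×A)₂ = ∂A₁/∂z − ∂A₃/∂x = 10*y^2*z + 15*y*z^2 - 6*y - 3
(∇×A)₃ = ∂A₂/∂x − ∂A₁/∂y = 3*x^2 - 10*y*z^2 + 6*y - 5*z^3
∇×A = (6*x - 3, 10*y^2*z + 15*y*z^2 - 6*y - 3, 3*x^2 - 10*y*z^2 + 6*y - 5*z^3)
At (-2, -1, 3): (-15, -102, -39).

(-15, -102, -39)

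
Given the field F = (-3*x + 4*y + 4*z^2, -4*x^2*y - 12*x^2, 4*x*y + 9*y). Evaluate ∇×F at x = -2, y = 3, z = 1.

(1, -4, 92)

(∇×F)₁ = ∂F₃/∂y − ∂F₂/∂z = 4*x + 9
(∇×F)₂ = ∂F₁/∂z − ∂F₃/∂x = -4*y + 8*z
(∇×F)₃ = ∂F₂/∂x − ∂F₁/∂y = -8*x*y - 24*x - 4
∇×F = (4*x + 9, -4*y + 8*z, -8*x*y - 24*x - 4)
At (-2, 3, 1): (1, -4, 92).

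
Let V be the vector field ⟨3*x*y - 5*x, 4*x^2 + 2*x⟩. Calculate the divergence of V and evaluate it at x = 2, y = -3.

-14

∂V₁/∂x = 3*y - 5
∂V₂/∂y = 0
∇·V = 3*y - 5
At (2, -3): -14.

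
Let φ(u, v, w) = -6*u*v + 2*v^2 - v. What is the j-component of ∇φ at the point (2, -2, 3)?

(∇φ)_2 = ∂φ/∂v = -6*u + 4*v - 1
At (2, -2, 3): -21.

-21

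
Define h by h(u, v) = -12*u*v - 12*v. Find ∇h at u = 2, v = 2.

(-24, -36)

∂h/∂u = -12*v
∂h/∂v = -12*u - 12
∇h = (-12*v, -12*u - 12)
At (2, 2): (-24, -36).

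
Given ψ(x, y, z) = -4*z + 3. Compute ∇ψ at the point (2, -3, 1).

∂ψ/∂x = 0
∂ψ/∂y = 0
∂ψ/∂z = -4
∇ψ = (0, 0, -4)
At (2, -3, 1): (0, 0, -4).

(0, 0, -4)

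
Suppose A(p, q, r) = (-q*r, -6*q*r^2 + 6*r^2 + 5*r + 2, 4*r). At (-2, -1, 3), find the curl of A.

(-77, 1, 3)

(∇×A)₁ = ∂A₃/∂q − ∂A₂/∂r = 12*q*r - 12*r - 5
(∇×A)₂ = ∂A₁/∂r − ∂A₃/∂p = -q
(∇×A)₃ = ∂A₂/∂p − ∂A₁/∂q = r
∇×A = (12*q*r - 12*r - 5, -q, r)
At (-2, -1, 3): (-77, 1, 3).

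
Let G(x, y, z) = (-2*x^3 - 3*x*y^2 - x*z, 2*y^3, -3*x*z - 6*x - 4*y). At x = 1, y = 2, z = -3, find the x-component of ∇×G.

(∇×G)_1 = ∂G₃/∂y − ∂G₂/∂z
= -4 − (0)
= -4
At (1, 2, -3): -4.

-4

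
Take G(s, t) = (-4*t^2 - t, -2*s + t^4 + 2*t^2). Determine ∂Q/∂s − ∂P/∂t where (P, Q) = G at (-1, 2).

15

∂G₂/∂s = -2
∂G₁/∂t = -8*t - 1
Scalar curl = 8*t - 1
At (-1, 2): 15.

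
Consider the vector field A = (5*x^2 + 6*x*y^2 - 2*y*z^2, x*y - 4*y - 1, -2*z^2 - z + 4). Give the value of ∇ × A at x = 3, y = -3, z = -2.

(∇×A)₁ = ∂A₃/∂y − ∂A₂/∂z = 0
(∇×A)₂ = ∂A₁/∂z − ∂A₃/∂x = -4*y*z
(∇×A)₃ = ∂A₂/∂x − ∂A₁/∂y = -12*x*y + y + 2*z^2
∇×A = (0, -4*y*z, -12*x*y + y + 2*z^2)
At (3, -3, -2): (0, -24, 113).

(0, -24, 113)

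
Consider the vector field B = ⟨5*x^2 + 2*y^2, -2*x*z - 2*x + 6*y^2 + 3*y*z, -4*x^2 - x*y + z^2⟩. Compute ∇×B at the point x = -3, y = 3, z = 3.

(∇×B)₁ = ∂B₃/∂y − ∂B₂/∂z = x - 3*y
(∇×B)₂ = ∂B₁/∂z − ∂B₃/∂x = 8*x + y
(∇×B)₃ = ∂B₂/∂x − ∂B₁/∂y = -4*y - 2*z - 2
∇×B = (x - 3*y, 8*x + y, -4*y - 2*z - 2)
At (-3, 3, 3): (-12, -21, -20).

(-12, -21, -20)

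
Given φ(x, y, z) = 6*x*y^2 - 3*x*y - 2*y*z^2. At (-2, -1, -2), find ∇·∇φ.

∂²φ/∂x² = 0
∂²φ/∂y² = 12*x
∂²φ/∂z² = -4*y
∇²φ = 12*x - 4*y
At (-2, -1, -2): -20.

-20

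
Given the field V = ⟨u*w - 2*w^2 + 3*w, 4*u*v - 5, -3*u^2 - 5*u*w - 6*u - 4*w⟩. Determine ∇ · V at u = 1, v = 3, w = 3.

∂V₁/∂u = w
∂V₂/∂v = 4*u
∂V₃/∂w = -5*u - 4
∇·V = -u + w - 4
At (1, 3, 3): -2.

-2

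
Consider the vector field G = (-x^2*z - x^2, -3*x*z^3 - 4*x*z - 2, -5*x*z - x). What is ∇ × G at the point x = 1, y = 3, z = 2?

(40, 10, -32)

(∇×G)₁ = ∂G₃/∂y − ∂G₂/∂z = 9*x*z^2 + 4*x
(∇×G)₂ = ∂G₁/∂z − ∂G₃/∂x = -x^2 + 5*z + 1
(∇×G)₃ = ∂G₂/∂x − ∂G₁/∂y = -3*z^3 - 4*z
∇×G = (9*x*z^2 + 4*x, -x^2 + 5*z + 1, -3*z^3 - 4*z)
At (1, 3, 2): (40, 10, -32).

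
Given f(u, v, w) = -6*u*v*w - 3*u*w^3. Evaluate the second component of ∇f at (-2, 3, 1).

12

(∇f)_2 = ∂f/∂v = -6*u*w
At (-2, 3, 1): 12.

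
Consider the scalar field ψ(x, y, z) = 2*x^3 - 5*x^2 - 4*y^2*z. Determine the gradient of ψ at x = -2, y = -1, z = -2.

(44, -16, -4)

∂ψ/∂x = 6*x^2 - 10*x
∂ψ/∂y = -8*y*z
∂ψ/∂z = -4*y^2
∇ψ = (6*x^2 - 10*x, -8*y*z, -4*y^2)
At (-2, -1, -2): (44, -16, -4).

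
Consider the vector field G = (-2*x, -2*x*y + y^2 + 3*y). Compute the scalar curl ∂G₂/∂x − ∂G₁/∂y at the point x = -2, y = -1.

∂G₂/∂x = -2*y
∂G₁/∂y = 0
Scalar curl = -2*y
At (-2, -1): 2.

2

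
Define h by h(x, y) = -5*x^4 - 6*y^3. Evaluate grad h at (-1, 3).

(20, -162)

∂h/∂x = -20*x^3
∂h/∂y = -18*y^2
∇h = (-20*x^3, -18*y^2)
At (-1, 3): (20, -162).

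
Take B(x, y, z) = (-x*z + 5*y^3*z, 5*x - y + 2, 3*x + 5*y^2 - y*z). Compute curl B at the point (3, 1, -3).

(∇×B)₁ = ∂B₃/∂y − ∂B₂/∂z = 10*y - z
(∇×B)₂ = ∂B₁/∂z − ∂B₃/∂x = -x + 5*y^3 - 3
(∇×B)₃ = ∂B₂/∂x − ∂B₁/∂y = -15*y^2*z + 5
∇×B = (10*y - z, -x + 5*y^3 - 3, -15*y^2*z + 5)
At (3, 1, -3): (13, -1, 50).

(13, -1, 50)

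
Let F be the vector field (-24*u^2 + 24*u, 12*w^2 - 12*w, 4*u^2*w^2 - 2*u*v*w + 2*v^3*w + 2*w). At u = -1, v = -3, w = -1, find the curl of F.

(∇×F)₁ = ∂F₃/∂v − ∂F₂/∂w = -2*u*w + 6*v^2*w - 24*w + 12
(∇×F)₂ = ∂F₁/∂w − ∂F₃/∂u = -8*u*w^2 + 2*v*w
(∇×F)₃ = ∂F₂/∂u − ∂F₁/∂v = 0
∇×F = (-2*u*w + 6*v^2*w - 24*w + 12, -8*u*w^2 + 2*v*w, 0)
At (-1, -3, -1): (-20, 14, 0).

(-20, 14, 0)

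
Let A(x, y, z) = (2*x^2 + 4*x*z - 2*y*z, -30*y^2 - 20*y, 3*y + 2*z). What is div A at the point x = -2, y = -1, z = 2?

∂A₁/∂x = 4*x + 4*z
∂A₂/∂y = -60*y - 20
∂A₃/∂z = 2
∇·A = 4*x - 60*y + 4*z - 18
At (-2, -1, 2): 42.

42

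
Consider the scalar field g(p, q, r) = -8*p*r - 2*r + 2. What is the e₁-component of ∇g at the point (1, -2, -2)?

16

(∇g)_1 = ∂g/∂p = -8*r
At (1, -2, -2): 16.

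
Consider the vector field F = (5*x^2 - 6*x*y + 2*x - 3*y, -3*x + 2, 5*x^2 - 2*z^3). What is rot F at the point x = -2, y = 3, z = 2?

(∇×F)₁ = ∂F₃/∂y − ∂F₂/∂z = 0
(∇×F)₂ = ∂F₁/∂z − ∂F₃/∂x = -10*x
(∇×F)₃ = ∂F₂/∂x − ∂F₁/∂y = 6*x
∇×F = (0, -10*x, 6*x)
At (-2, 3, 2): (0, 20, -12).

(0, 20, -12)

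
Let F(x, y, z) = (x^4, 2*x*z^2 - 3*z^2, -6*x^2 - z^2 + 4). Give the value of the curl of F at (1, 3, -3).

(-6, 12, 18)

(∇×F)₁ = ∂F₃/∂y − ∂F₂/∂z = -4*x*z + 6*z
(∇×F)₂ = ∂F₁/∂z − ∂F₃/∂x = 12*x
(∇×F)₃ = ∂F₂/∂x − ∂F₁/∂y = 2*z^2
∇×F = (-4*x*z + 6*z, 12*x, 2*z^2)
At (1, 3, -3): (-6, 12, 18).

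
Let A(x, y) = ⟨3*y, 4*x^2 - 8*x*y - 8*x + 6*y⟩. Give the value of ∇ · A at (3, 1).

∂A₁/∂x = 0
∂A₂/∂y = -8*x + 6
∇·A = -8*x + 6
At (3, 1): -18.

-18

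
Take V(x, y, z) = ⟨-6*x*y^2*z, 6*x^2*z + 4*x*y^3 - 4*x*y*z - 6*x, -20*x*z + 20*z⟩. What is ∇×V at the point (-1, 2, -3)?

(-14, -36, 158)

(∇×V)₁ = ∂V₃/∂y − ∂V₂/∂z = -6*x^2 + 4*x*y
(∇×V)₂ = ∂V₁/∂z − ∂V₃/∂x = -6*x*y^2 + 20*z
(∇×V)₃ = ∂V₂/∂x − ∂V₁/∂y = 12*x*y*z + 12*x*z + 4*y^3 - 4*y*z - 6
∇×V = (-6*x^2 + 4*x*y, -6*x*y^2 + 20*z, 12*x*y*z + 12*x*z + 4*y^3 - 4*y*z - 6)
At (-1, 2, -3): (-14, -36, 158).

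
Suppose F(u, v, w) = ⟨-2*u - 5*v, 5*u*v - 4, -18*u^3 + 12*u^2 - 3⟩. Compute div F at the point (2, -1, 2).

8

∂F₁/∂u = -2
∂F₂/∂v = 5*u
∂F₃/∂w = 0
∇·F = 5*u - 2
At (2, -1, 2): 8.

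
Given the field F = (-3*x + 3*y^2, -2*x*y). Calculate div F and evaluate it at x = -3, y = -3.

∂F₁/∂x = -3
∂F₂/∂y = -2*x
∇·F = -2*x - 3
At (-3, -3): 3.

3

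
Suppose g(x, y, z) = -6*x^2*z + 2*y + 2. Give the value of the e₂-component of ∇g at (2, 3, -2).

2

(∇g)_2 = ∂g/∂y = 2
At (2, 3, -2): 2.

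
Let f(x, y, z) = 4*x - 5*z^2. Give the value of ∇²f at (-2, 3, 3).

∂²f/∂x² = 0
∂²f/∂y² = 0
∂²f/∂z² = -10
∇²f = -10
At (-2, 3, 3): -10.

-10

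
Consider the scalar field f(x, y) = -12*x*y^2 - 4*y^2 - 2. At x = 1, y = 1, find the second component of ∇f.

(∇f)_2 = ∂f/∂y = -24*x*y - 8*y
At (1, 1): -32.

-32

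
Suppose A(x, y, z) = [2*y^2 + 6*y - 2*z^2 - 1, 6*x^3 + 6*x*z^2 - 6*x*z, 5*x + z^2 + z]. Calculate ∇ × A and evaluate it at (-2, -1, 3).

(60, -17, 106)

(∇×A)₁ = ∂A₃/∂y − ∂A₂/∂z = -12*x*z + 6*x
(∇×A)₂ = ∂A₁/∂z − ∂A₃/∂x = -4*z - 5
(∇×A)₃ = ∂A₂/∂x − ∂A₁/∂y = 18*x^2 - 4*y + 6*z^2 - 6*z - 6
∇×A = (-12*x*z + 6*x, -4*z - 5, 18*x^2 - 4*y + 6*z^2 - 6*z - 6)
At (-2, -1, 3): (60, -17, 106).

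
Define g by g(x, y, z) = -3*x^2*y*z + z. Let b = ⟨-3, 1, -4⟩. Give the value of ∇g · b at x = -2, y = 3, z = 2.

∂g/∂x = -6*x*y*z
∂g/∂y = -3*x^2*z
∂g/∂z = -3*x^2*y + 1
∇g at (-2, 3, 2) = (72, -24, -35)
∇g · b = (72)(-3) + (-24)(1) + (-35)(-4) = -100

-100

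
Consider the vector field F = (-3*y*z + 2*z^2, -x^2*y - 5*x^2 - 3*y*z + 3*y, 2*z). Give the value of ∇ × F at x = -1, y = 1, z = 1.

(∇×F)₁ = ∂F₃/∂y − ∂F₂/∂z = 3*y
(∇×F)₂ = ∂F₁/∂z − ∂F₃/∂x = -3*y + 4*z
(∇×F)₃ = ∂F₂/∂x − ∂F₁/∂y = -2*x*y - 10*x + 3*z
∇×F = (3*y, -3*y + 4*z, -2*x*y - 10*x + 3*z)
At (-1, 1, 1): (3, 1, 15).

(3, 1, 15)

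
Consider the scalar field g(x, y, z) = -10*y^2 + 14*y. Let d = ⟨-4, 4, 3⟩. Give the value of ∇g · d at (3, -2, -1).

∂g/∂x = 0
∂g/∂y = -20*y + 14
∂g/∂z = 0
∇g at (3, -2, -1) = (0, 54, 0)
∇g · d = (0)(-4) + (54)(4) + (0)(3) = 216

216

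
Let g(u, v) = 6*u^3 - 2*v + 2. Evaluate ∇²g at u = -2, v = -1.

∂²g/∂u² = 36*u
∂²g/∂v² = 0
∇²g = 36*u
At (-2, -1): -72.

-72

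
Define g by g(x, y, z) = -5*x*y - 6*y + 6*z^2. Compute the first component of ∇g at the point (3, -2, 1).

(∇g)_1 = ∂g/∂x = -5*y
At (3, -2, 1): 10.

10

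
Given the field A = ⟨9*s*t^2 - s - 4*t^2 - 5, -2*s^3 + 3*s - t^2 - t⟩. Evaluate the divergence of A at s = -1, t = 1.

∂A₁/∂s = 9*t^2 - 1
∂A₂/∂t = -2*t - 1
∇·A = 9*t^2 - 2*t - 2
At (-1, 1): 5.

5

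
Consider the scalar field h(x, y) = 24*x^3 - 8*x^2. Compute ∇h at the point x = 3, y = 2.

(600, 0)

∂h/∂x = 72*x^2 - 16*x
∂h/∂y = 0
∇h = (72*x^2 - 16*x, 0)
At (3, 2): (600, 0).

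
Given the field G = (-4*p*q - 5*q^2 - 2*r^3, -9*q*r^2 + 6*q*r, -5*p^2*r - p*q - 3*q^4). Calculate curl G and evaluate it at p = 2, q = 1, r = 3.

(34, 7, 18)

(∇×G)₁ = ∂G₃/∂q − ∂G₂/∂r = -p - 12*q^3 + 18*q*r - 6*q
(∇×G)₂ = ∂G₁/∂r − ∂G₃/∂p = 10*p*r + q - 6*r^2
(∇×G)₃ = ∂G₂/∂p − ∂G₁/∂q = 4*p + 10*q
∇×G = (-p - 12*q^3 + 18*q*r - 6*q, 10*p*r + q - 6*r^2, 4*p + 10*q)
At (2, 1, 3): (34, 7, 18).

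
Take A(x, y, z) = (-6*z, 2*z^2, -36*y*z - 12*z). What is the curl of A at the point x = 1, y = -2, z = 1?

(∇×A)₁ = ∂A₃/∂y − ∂A₂/∂z = -40*z
(∇×A)₂ = ∂A₁/∂z − ∂A₃/∂x = -6
(∇×A)₃ = ∂A₂/∂x − ∂A₁/∂y = 0
∇×A = (-40*z, -6, 0)
At (1, -2, 1): (-40, -6, 0).

(-40, -6, 0)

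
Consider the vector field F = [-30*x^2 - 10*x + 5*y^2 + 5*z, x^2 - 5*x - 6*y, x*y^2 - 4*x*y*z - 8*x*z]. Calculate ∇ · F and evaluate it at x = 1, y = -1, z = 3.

-80

∂F₁/∂x = -60*x - 10
∂F₂/∂y = -6
∂F₃/∂z = -4*x*y - 8*x
∇·F = -4*x*y - 68*x - 16
At (1, -1, 3): -80.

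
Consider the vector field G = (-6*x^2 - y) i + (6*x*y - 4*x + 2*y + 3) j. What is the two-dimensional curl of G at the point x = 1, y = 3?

∂G₂/∂x = 6*y - 4
∂G₁/∂y = -1
Scalar curl = 6*y - 3
At (1, 3): 15.

15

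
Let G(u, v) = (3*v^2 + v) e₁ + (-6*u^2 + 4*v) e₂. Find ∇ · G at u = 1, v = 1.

4

∂G₁/∂u = 0
∂G₂/∂v = 4
∇·G = 4
At (1, 1): 4.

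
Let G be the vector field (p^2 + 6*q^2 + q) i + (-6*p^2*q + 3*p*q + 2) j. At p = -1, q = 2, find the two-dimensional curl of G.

∂G₂/∂p = -12*p*q + 3*q
∂G₁/∂q = 12*q + 1
Scalar curl = -12*p*q - 9*q - 1
At (-1, 2): 5.

5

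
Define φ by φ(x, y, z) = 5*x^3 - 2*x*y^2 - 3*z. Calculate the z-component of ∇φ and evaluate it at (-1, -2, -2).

(∇φ)_3 = ∂φ/∂z = -3
At (-1, -2, -2): -3.

-3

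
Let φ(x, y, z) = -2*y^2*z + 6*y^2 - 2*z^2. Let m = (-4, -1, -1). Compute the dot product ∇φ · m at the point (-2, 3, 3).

∂φ/∂x = 0
∂φ/∂y = -4*y*z + 12*y
∂φ/∂z = -2*y^2 - 4*z
∇φ at (-2, 3, 3) = (0, 0, -30)
∇φ · m = (0)(-4) + (0)(-1) + (-30)(-1) = 30

30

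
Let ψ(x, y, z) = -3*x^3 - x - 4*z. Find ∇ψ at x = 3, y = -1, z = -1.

∂ψ/∂x = -9*x^2 - 1
∂ψ/∂y = 0
∂ψ/∂z = -4
∇ψ = (-9*x^2 - 1, 0, -4)
At (3, -1, -1): (-82, 0, -4).

(-82, 0, -4)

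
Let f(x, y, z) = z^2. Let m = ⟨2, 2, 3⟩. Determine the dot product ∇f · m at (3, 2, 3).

∂f/∂x = 0
∂f/∂y = 0
∂f/∂z = 2*z
∇f at (3, 2, 3) = (0, 0, 6)
∇f · m = (0)(2) + (0)(2) + (6)(3) = 18

18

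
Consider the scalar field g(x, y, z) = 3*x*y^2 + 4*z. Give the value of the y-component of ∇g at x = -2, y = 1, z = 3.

(∇g)_2 = ∂g/∂y = 6*x*y
At (-2, 1, 3): -12.

-12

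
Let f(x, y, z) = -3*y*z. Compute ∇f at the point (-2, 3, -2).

(0, 6, -9)

∂f/∂x = 0
∂f/∂y = -3*z
∂f/∂z = -3*y
∇f = (0, -3*z, -3*y)
At (-2, 3, -2): (0, 6, -9).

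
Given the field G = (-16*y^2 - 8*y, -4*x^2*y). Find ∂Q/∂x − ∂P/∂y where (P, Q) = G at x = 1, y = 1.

32

∂G₂/∂x = -8*x*y
∂G₁/∂y = -32*y - 8
Scalar curl = -8*x*y + 32*y + 8
At (1, 1): 32.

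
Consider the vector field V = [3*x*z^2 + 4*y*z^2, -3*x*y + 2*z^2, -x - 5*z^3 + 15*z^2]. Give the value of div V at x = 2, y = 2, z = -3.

∂V₁/∂x = 3*z^2
∂V₂/∂y = -3*x
∂V₃/∂z = -15*z^2 + 30*z
∇·V = -3*x - 12*z^2 + 30*z
At (2, 2, -3): -204.

-204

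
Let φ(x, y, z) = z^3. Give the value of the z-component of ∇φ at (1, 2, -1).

(∇φ)_3 = ∂φ/∂z = 3*z^2
At (1, 2, -1): 3.

3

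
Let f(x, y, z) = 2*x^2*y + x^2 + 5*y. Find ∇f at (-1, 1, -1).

(-6, 7, 0)

∂f/∂x = 4*x*y + 2*x
∂f/∂y = 2*x^2 + 5
∂f/∂z = 0
∇f = (4*x*y + 2*x, 2*x^2 + 5, 0)
At (-1, 1, -1): (-6, 7, 0).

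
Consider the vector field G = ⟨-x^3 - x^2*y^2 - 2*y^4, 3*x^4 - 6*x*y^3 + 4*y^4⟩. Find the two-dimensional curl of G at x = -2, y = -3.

-174

∂G₂/∂x = 12*x^3 - 6*y^3
∂G₁/∂y = -2*x^2*y - 8*y^3
Scalar curl = 12*x^3 + 2*x^2*y + 2*y^3
At (-2, -3): -174.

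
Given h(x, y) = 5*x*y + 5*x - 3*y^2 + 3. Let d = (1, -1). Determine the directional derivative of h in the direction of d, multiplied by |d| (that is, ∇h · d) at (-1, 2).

32

∂h/∂x = 5*y + 5
∂h/∂y = 5*x - 6*y
∇h at (-1, 2) = (15, -17)
∇h · d = (15)(1) + (-17)(-1) = 32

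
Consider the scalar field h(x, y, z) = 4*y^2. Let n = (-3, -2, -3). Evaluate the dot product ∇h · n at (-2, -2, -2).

32

∂h/∂x = 0
∂h/∂y = 8*y
∂h/∂z = 0
∇h at (-2, -2, -2) = (0, -16, 0)
∇h · n = (0)(-3) + (-16)(-2) + (0)(-3) = 32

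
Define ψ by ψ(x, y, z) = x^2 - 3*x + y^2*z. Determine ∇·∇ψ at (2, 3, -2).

-2

∂²ψ/∂x² = 2
∂²ψ/∂y² = 2*z
∂²ψ/∂z² = 0
∇²ψ = 2*z + 2
At (2, 3, -2): -2.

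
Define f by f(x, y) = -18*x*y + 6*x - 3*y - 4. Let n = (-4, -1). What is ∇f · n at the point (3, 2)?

∂f/∂x = -18*y + 6
∂f/∂y = -18*x - 3
∇f at (3, 2) = (-30, -57)
∇f · n = (-30)(-4) + (-57)(-1) = 177

177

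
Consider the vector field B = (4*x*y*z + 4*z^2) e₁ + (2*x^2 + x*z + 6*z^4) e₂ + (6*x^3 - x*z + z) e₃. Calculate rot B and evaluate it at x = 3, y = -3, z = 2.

(∇×B)₁ = ∂B₃/∂y − ∂B₂/∂z = -x - 24*z^3
(∇×B)₂ = ∂B₁/∂z − ∂B₃/∂x = -18*x^2 + 4*x*y + 9*z
(∇×B)₃ = ∂B₂/∂x − ∂B₁/∂y = -4*x*z + 4*x + z
∇×B = (-x - 24*z^3, -18*x^2 + 4*x*y + 9*z, -4*x*z + 4*x + z)
At (3, -3, 2): (-195, -180, -10).

(-195, -180, -10)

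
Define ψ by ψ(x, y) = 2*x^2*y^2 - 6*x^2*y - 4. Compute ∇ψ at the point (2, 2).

∂ψ/∂x = 4*x*y^2 - 12*x*y
∂ψ/∂y = 4*x^2*y - 6*x^2
∇ψ = (4*x*y^2 - 12*x*y, 4*x^2*y - 6*x^2)
At (2, 2): (-16, 8).

(-16, 8)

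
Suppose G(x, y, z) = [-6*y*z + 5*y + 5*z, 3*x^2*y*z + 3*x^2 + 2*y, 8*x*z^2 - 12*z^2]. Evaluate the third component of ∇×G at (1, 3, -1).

(∇×G)_3 = ∂G₂/∂x − ∂G₁/∂y
= 6*x*y*z + 6*x − (-6*z + 5)
= 6*x*y*z + 6*x + 6*z - 5
At (1, 3, -1): -23.

-23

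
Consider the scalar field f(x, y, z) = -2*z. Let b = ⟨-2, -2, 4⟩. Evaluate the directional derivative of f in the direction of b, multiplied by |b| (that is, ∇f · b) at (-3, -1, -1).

-8

∂f/∂x = 0
∂f/∂y = 0
∂f/∂z = -2
∇f at (-3, -1, -1) = (0, 0, -2)
∇f · b = (0)(-2) + (0)(-2) + (-2)(4) = -8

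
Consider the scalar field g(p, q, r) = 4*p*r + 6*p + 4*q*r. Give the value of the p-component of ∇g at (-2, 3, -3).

(∇g)_1 = ∂g/∂p = 4*r + 6
At (-2, 3, -3): -6.

-6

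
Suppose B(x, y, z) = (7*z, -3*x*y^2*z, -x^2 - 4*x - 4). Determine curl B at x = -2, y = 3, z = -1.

(∇×B)₁ = ∂B₃/∂y − ∂B₂/∂z = 3*x*y^2
(∇×B)₂ = ∂B₁/∂z − ∂B₃/∂x = 2*x + 11
(∇×B)₃ = ∂B₂/∂x − ∂B₁/∂y = -3*y^2*z
∇×B = (3*x*y^2, 2*x + 11, -3*y^2*z)
At (-2, 3, -1): (-54, 7, 27).

(-54, 7, 27)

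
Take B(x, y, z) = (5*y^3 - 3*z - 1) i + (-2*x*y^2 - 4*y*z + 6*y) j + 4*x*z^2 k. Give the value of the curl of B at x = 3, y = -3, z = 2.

(-12, -19, -153)

(∇×B)₁ = ∂B₃/∂y − ∂B₂/∂z = 4*y
(∇×B)₂ = ∂B₁/∂z − ∂B₃/∂x = -4*z^2 - 3
(∇×B)₃ = ∂B₂/∂x − ∂B₁/∂y = -17*y^2
∇×B = (4*y, -4*z^2 - 3, -17*y^2)
At (3, -3, 2): (-12, -19, -153).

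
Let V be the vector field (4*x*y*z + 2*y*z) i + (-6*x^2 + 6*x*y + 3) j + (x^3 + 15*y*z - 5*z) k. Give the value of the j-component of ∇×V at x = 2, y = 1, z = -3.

-2

(∇×V)_2 = ∂V₁/∂z − ∂V₃/∂x
= 4*x*y + 2*y − (3*x^2)
= -3*x^2 + 4*x*y + 2*y
At (2, 1, -3): -2.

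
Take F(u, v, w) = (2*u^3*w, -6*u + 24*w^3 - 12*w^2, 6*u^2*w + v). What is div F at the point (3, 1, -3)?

∂F₁/∂u = 6*u^2*w
∂F₂/∂v = 0
∂F₃/∂w = 6*u^2
∇·F = 6*u^2*w + 6*u^2
At (3, 1, -3): -108.

-108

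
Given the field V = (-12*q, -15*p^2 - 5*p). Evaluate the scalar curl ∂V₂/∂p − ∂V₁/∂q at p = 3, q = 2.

∂V₂/∂p = -30*p - 5
∂V₁/∂q = -12
Scalar curl = -30*p + 7
At (3, 2): -83.

-83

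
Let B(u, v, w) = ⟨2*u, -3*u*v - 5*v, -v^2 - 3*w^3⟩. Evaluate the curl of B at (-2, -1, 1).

(∇×B)₁ = ∂B₃/∂v − ∂B₂/∂w = -2*v
(∇×B)₂ = ∂B₁/∂w − ∂B₃/∂u = 0
(∇×B)₃ = ∂B₂/∂u − ∂B₁/∂v = -3*v
∇×B = (-2*v, 0, -3*v)
At (-2, -1, 1): (2, 0, 3).

(2, 0, 3)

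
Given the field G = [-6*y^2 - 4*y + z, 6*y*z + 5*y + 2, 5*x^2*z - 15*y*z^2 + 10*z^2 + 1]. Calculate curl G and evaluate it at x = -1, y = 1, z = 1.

(∇×G)₁ = ∂G₃/∂y − ∂G₂/∂z = -6*y - 15*z^2
(∇×G)₂ = ∂G₁/∂z − ∂G₃/∂x = -10*x*z + 1
(∇×G)₃ = ∂G₂/∂x − ∂G₁/∂y = 12*y + 4
∇×G = (-6*y - 15*z^2, -10*x*z + 1, 12*y + 4)
At (-1, 1, 1): (-21, 11, 16).

(-21, 11, 16)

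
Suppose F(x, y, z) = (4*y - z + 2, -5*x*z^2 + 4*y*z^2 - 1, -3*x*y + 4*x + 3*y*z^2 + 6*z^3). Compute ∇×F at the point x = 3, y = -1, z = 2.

(∇×F)₁ = ∂F₃/∂y − ∂F₂/∂z = 10*x*z - 3*x - 8*y*z + 3*z^2
(∇×F)₂ = ∂F₁/∂z − ∂F₃/∂x = 3*y - 5
(∇×F)₃ = ∂F₂/∂x − ∂F₁/∂y = -5*z^2 - 4
∇×F = (10*x*z - 3*x - 8*y*z + 3*z^2, 3*y - 5, -5*z^2 - 4)
At (3, -1, 2): (79, -8, -24).

(79, -8, -24)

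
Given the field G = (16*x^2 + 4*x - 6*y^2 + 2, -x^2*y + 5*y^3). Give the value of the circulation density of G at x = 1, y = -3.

∂G₂/∂x = -2*x*y
∂G₁/∂y = -12*y
Scalar curl = -2*x*y + 12*y
At (1, -3): -30.

-30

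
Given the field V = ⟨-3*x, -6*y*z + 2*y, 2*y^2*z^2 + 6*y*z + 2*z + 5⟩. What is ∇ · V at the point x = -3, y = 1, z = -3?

13

∂V₁/∂x = -3
∂V₂/∂y = -6*z + 2
∂V₃/∂z = 4*y^2*z + 6*y + 2
∇·V = 4*y^2*z + 6*y - 6*z + 1
At (-3, 1, -3): 13.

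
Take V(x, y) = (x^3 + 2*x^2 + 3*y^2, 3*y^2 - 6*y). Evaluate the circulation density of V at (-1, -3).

18

∂V₂/∂x = 0
∂V₁/∂y = 6*y
Scalar curl = -6*y
At (-1, -3): 18.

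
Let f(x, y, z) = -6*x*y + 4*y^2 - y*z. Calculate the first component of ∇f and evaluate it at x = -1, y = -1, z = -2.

(∇f)_1 = ∂f/∂x = -6*y
At (-1, -1, -2): 6.

6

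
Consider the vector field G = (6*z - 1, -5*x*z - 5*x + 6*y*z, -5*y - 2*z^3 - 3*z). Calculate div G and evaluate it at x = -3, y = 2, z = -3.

-75

∂G₁/∂x = 0
∂G₂/∂y = 6*z
∂G₃/∂z = -6*z^2 - 3
∇·G = -6*z^2 + 6*z - 3
At (-3, 2, -3): -75.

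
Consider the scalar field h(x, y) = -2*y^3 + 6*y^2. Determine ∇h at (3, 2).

∂h/∂x = 0
∂h/∂y = -6*y^2 + 12*y
∇h = (0, -6*y^2 + 12*y)
At (3, 2): (0, 0).

(0, 0)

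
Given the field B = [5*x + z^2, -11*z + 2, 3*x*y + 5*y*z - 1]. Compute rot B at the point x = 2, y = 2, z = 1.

(22, -4, 0)

(∇×B)₁ = ∂B₃/∂y − ∂B₂/∂z = 3*x + 5*z + 11
(∇×B)₂ = ∂B₁/∂z − ∂B₃/∂x = -3*y + 2*z
(∇×B)₃ = ∂B₂/∂x − ∂B₁/∂y = 0
∇×B = (3*x + 5*z + 11, -3*y + 2*z, 0)
At (2, 2, 1): (22, -4, 0).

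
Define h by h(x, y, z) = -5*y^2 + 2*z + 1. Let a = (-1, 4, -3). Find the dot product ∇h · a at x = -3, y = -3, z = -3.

∂h/∂x = 0
∂h/∂y = -10*y
∂h/∂z = 2
∇h at (-3, -3, -3) = (0, 30, 2)
∇h · a = (0)(-1) + (30)(4) + (2)(-3) = 114

114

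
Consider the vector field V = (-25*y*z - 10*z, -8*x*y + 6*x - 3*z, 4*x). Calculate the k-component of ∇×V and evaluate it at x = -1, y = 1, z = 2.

48

(∇×V)_3 = ∂V₂/∂x − ∂V₁/∂y
= -8*y + 6 − (-25*z)
= -8*y + 25*z + 6
At (-1, 1, 2): 48.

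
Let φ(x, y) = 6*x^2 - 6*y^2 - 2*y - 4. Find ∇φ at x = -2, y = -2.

∂φ/∂x = 12*x
∂φ/∂y = -12*y - 2
∇φ = (12*x, -12*y - 2)
At (-2, -2): (-24, 22).

(-24, 22)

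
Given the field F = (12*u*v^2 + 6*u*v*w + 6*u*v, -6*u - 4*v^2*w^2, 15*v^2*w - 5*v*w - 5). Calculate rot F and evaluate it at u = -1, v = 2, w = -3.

(-261, -12, 30)

(∇×F)₁ = ∂F₃/∂v − ∂F₂/∂w = 8*v^2*w + 30*v*w - 5*w
(∇×F)₂ = ∂F₁/∂w − ∂F₃/∂u = 6*u*v
(∇×F)₃ = ∂F₂/∂u − ∂F₁/∂v = -24*u*v - 6*u*w - 6*u - 6
∇×F = (8*v^2*w + 30*v*w - 5*w, 6*u*v, -24*u*v - 6*u*w - 6*u - 6)
At (-1, 2, -3): (-261, -12, 30).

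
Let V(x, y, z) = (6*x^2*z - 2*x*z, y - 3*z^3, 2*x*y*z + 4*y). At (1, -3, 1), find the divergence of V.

∂V₁/∂x = 12*x*z - 2*z
∂V₂/∂y = 1
∂V₃/∂z = 2*x*y
∇·V = 2*x*y + 12*x*z - 2*z + 1
At (1, -3, 1): 5.

5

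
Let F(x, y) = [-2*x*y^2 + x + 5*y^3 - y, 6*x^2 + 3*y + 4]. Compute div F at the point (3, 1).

∂F₁/∂x = -2*y^2 + 1
∂F₂/∂y = 3
∇·F = -2*y^2 + 4
At (3, 1): 2.

2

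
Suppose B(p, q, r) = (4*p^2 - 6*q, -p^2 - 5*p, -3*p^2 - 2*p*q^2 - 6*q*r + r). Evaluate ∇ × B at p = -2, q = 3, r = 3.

(6, 6, 5)

(∇×B)₁ = ∂B₃/∂q − ∂B₂/∂r = -4*p*q - 6*r
(∇×B)₂ = ∂B₁/∂r − ∂B₃/∂p = 6*p + 2*q^2
(∇×B)₃ = ∂B₂/∂p − ∂B₁/∂q = -2*p + 1
∇×B = (-4*p*q - 6*r, 6*p + 2*q^2, -2*p + 1)
At (-2, 3, 3): (6, 6, 5).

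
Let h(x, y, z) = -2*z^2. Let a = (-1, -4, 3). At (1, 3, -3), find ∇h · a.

∂h/∂x = 0
∂h/∂y = 0
∂h/∂z = -4*z
∇h at (1, 3, -3) = (0, 0, 12)
∇h · a = (0)(-1) + (0)(-4) + (12)(3) = 36

36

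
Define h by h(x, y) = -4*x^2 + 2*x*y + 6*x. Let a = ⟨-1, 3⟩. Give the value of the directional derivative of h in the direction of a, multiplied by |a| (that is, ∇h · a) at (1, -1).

∂h/∂x = -8*x + 2*y + 6
∂h/∂y = 2*x
∇h at (1, -1) = (-4, 2)
∇h · a = (-4)(-1) + (2)(3) = 10

10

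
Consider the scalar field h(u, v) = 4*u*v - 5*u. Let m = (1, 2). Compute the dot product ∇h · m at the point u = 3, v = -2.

11

∂h/∂u = 4*v - 5
∂h/∂v = 4*u
∇h at (3, -2) = (-13, 12)
∇h · m = (-13)(1) + (12)(2) = 11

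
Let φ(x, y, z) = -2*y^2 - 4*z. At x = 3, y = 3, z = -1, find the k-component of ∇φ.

(∇φ)_3 = ∂φ/∂z = -4
At (3, 3, -1): -4.

-4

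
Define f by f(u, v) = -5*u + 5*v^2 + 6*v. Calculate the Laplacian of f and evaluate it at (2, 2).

∂²f/∂u² = 0
∂²f/∂v² = 10
∇²f = 10
At (2, 2): 10.

10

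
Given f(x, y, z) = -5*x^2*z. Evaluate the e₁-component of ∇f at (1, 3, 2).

-20

(∇f)_1 = ∂f/∂x = -10*x*z
At (1, 3, 2): -20.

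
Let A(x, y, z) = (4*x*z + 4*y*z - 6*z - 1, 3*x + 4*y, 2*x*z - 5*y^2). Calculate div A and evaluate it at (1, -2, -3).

∂A₁/∂x = 4*z
∂A₂/∂y = 4
∂A₃/∂z = 2*x
∇·A = 2*x + 4*z + 4
At (1, -2, -3): -6.

-6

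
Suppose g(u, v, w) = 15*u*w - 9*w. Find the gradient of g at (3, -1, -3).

∂g/∂u = 15*w
∂g/∂v = 0
∂g/∂w = 15*u - 9
∇g = (15*w, 0, 15*u - 9)
At (3, -1, -3): (-45, 0, 36).

(-45, 0, 36)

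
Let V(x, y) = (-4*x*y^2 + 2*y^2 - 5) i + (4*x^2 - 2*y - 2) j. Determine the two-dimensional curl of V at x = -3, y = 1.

-52

∂V₂/∂x = 8*x
∂V₁/∂y = -8*x*y + 4*y
Scalar curl = 8*x*y + 8*x - 4*y
At (-3, 1): -52.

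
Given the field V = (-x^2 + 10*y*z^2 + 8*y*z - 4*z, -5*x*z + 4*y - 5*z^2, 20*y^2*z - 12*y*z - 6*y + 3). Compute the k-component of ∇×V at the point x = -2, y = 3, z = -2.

(∇×V)_3 = ∂V₂/∂x − ∂V₁/∂y
= -5*z − (10*z^2 + 8*z)
= -10*z^2 - 13*z
At (-2, 3, -2): -14.

-14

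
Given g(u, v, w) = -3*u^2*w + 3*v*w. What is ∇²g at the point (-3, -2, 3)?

-18

∂²g/∂u² = -6*w
∂²g/∂v² = 0
∂²g/∂w² = 0
∇²g = -6*w
At (-3, -2, 3): -18.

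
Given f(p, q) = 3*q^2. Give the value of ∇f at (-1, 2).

∂f/∂p = 0
∂f/∂q = 6*q
∇f = (0, 6*q)
At (-1, 2): (0, 12).

(0, 12)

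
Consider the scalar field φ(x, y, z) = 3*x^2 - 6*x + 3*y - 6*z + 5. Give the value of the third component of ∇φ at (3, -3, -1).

-6

(∇φ)_3 = ∂φ/∂z = -6
At (3, -3, -1): -6.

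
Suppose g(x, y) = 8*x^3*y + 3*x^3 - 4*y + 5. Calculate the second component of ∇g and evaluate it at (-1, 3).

(∇g)_2 = ∂g/∂y = 8*x^3 - 4
At (-1, 3): -12.

-12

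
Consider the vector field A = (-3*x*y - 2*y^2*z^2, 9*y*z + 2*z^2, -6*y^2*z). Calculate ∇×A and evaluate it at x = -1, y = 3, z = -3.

(∇×A)₁ = ∂A₃/∂y − ∂A₂/∂z = -12*y*z - 9*y - 4*z
(∇×A)₂ = ∂A₁/∂z − ∂A₃/∂x = -4*y^2*z
(∇×A)₃ = ∂A₂/∂x − ∂A₁/∂y = 3*x + 4*y*z^2
∇×A = (-12*y*z - 9*y - 4*z, -4*y^2*z, 3*x + 4*y*z^2)
At (-1, 3, -3): (93, 108, 105).

(93, 108, 105)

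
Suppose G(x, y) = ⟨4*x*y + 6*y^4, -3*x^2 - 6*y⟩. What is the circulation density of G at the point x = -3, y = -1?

54

∂G₂/∂x = -6*x
∂G₁/∂y = 4*x + 24*y^3
Scalar curl = -10*x - 24*y^3
At (-3, -1): 54.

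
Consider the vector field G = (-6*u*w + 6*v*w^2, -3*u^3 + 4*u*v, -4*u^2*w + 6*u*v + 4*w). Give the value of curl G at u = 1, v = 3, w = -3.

(6, -156, -51)

(∇×G)₁ = ∂G₃/∂v − ∂G₂/∂w = 6*u
(∇×G)₂ = ∂G₁/∂w − ∂G₃/∂u = 8*u*w - 6*u + 12*v*w - 6*v
(∇×G)₃ = ∂G₂/∂u − ∂G₁/∂v = -9*u^2 + 4*v - 6*w^2
∇×G = (6*u, 8*u*w - 6*u + 12*v*w - 6*v, -9*u^2 + 4*v - 6*w^2)
At (1, 3, -3): (6, -156, -51).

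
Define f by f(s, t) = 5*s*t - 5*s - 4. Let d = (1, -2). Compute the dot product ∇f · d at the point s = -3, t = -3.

∂f/∂s = 5*t - 5
∂f/∂t = 5*s
∇f at (-3, -3) = (-20, -15)
∇f · d = (-20)(1) + (-15)(-2) = 10

10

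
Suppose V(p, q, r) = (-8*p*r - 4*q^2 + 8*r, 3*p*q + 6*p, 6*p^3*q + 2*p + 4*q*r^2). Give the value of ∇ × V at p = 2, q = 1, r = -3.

(∇×V)₁ = ∂V₃/∂q − ∂V₂/∂r = 6*p^3 + 4*r^2
(∇×V)₂ = ∂V₁/∂r − ∂V₃/∂p = -18*p^2*q - 8*p + 6
(∇×V)₃ = ∂V₂/∂p − ∂V₁/∂q = 11*q + 6
∇×V = (6*p^3 + 4*r^2, -18*p^2*q - 8*p + 6, 11*q + 6)
At (2, 1, -3): (84, -82, 17).

(84, -82, 17)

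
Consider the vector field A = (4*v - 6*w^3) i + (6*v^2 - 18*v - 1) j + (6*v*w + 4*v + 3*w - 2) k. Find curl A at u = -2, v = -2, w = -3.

(∇×A)₁ = ∂A₃/∂v − ∂A₂/∂w = 6*w + 4
(∇×A)₂ = ∂A₁/∂w − ∂A₃/∂u = -18*w^2
(∇×A)₃ = ∂A₂/∂u − ∂A₁/∂v = -4
∇×A = (6*w + 4, -18*w^2, -4)
At (-2, -2, -3): (-14, -162, -4).

(-14, -162, -4)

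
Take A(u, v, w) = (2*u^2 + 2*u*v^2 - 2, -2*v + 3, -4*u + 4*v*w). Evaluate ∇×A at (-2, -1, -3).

(-12, 4, -8)

(∇×A)₁ = ∂A₃/∂v − ∂A₂/∂w = 4*w
(∇×A)₂ = ∂A₁/∂w − ∂A₃/∂u = 4
(∇×A)₃ = ∂A₂/∂u − ∂A₁/∂v = -4*u*v
∇×A = (4*w, 4, -4*u*v)
At (-2, -1, -3): (-12, 4, -8).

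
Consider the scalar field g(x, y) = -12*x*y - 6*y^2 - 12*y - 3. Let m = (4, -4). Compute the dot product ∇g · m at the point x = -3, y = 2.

-96

∂g/∂x = -12*y
∂g/∂y = -12*x - 12*y - 12
∇g at (-3, 2) = (-24, 0)
∇g · m = (-24)(4) + (0)(-4) = -96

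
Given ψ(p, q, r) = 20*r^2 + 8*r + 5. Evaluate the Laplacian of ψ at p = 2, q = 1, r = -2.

∂²ψ/∂p² = 0
∂²ψ/∂q² = 0
∂²ψ/∂r² = 40
∇²ψ = 40
At (2, 1, -2): 40.

40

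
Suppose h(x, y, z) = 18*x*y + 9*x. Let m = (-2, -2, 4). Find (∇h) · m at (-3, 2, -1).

18

∂h/∂x = 18*y + 9
∂h/∂y = 18*x
∂h/∂z = 0
∇h at (-3, 2, -1) = (45, -54, 0)
∇h · m = (45)(-2) + (-54)(-2) + (0)(4) = 18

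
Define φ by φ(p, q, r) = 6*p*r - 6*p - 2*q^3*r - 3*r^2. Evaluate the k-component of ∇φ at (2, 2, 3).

(∇φ)_3 = ∂φ/∂r = 6*p - 2*q^3 - 6*r
At (2, 2, 3): -22.

-22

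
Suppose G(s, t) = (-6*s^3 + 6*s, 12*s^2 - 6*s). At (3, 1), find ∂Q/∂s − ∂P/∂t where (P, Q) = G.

∂G₂/∂s = 24*s - 6
∂G₁/∂t = 0
Scalar curl = 24*s - 6
At (3, 1): 66.

66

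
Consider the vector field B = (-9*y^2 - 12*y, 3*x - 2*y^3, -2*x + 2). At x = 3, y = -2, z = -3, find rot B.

(∇×B)₁ = ∂B₃/∂y − ∂B₂/∂z = 0
(∇×B)₂ = ∂B₁/∂z − ∂B₃/∂x = 2
(∇×B)₃ = ∂B₂/∂x − ∂B₁/∂y = 18*y + 15
∇×B = (0, 2, 18*y + 15)
At (3, -2, -3): (0, 2, -21).

(0, 2, -21)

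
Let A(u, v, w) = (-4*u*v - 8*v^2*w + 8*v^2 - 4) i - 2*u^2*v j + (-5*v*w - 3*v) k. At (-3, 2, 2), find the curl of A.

(∇×A)₁ = ∂A₃/∂v − ∂A₂/∂w = -5*w - 3
(∇×A)₂ = ∂A₁/∂w − ∂A₃/∂u = -8*v^2
(∇×A)₃ = ∂A₂/∂u − ∂A₁/∂v = -4*u*v + 4*u + 16*v*w - 16*v
∇×A = (-5*w - 3, -8*v^2, -4*u*v + 4*u + 16*v*w - 16*v)
At (-3, 2, 2): (-13, -32, 44).

(-13, -32, 44)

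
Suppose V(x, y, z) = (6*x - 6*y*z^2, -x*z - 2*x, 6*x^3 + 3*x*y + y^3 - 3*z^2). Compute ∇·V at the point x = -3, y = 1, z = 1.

∂V₁/∂x = 6
∂V₂/∂y = 0
∂V₃/∂z = -6*z
∇·V = -6*z + 6
At (-3, 1, 1): 0.

0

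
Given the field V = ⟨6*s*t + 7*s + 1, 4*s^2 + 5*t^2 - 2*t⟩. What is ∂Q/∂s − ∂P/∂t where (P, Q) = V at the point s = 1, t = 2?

∂V₂/∂s = 8*s
∂V₁/∂t = 6*s
Scalar curl = 2*s
At (1, 2): 2.

2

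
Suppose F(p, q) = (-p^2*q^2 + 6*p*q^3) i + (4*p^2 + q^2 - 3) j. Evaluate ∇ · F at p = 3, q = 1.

2

∂F₁/∂p = -2*p*q^2 + 6*q^3
∂F₂/∂q = 2*q
∇·F = -2*p*q^2 + 6*q^3 + 2*q
At (3, 1): 2.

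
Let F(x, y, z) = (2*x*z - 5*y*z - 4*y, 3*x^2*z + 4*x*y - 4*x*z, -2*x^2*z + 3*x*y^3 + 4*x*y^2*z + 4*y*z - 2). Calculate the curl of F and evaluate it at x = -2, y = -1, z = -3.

(-98, 40, 33)

(∇×F)₁ = ∂F₃/∂y − ∂F₂/∂z = -3*x^2 + 9*x*y^2 + 8*x*y*z + 4*x + 4*z
(∇×F)₂ = ∂F₁/∂z − ∂F₃/∂x = 4*x*z + 2*x - 3*y^3 - 4*y^2*z - 5*y
(∇×F)₃ = ∂F₂/∂x − ∂F₁/∂y = 6*x*z + 4*y + z + 4
∇×F = (-3*x^2 + 9*x*y^2 + 8*x*y*z + 4*x + 4*z, 4*x*z + 2*x - 3*y^3 - 4*y^2*z - 5*y, 6*x*z + 4*y + z + 4)
At (-2, -1, -3): (-98, 40, 33).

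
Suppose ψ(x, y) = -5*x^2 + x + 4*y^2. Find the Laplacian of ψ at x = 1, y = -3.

-2

∂²ψ/∂x² = -10
∂²ψ/∂y² = 8
∇²ψ = -2
At (1, -3): -2.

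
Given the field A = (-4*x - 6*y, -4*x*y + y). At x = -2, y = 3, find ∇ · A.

5

∂A₁/∂x = -4
∂A₂/∂y = -4*x + 1
∇·A = -4*x - 3
At (-2, 3): 5.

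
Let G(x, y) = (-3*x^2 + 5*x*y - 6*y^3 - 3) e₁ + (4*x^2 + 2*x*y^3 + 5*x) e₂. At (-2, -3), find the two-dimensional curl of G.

107

∂G₂/∂x = 8*x + 2*y^3 + 5
∂G₁/∂y = 5*x - 18*y^2
Scalar curl = 3*x + 2*y^3 + 18*y^2 + 5
At (-2, -3): 107.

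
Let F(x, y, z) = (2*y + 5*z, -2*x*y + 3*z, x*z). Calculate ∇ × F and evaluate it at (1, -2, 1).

(∇×F)₁ = ∂F₃/∂y − ∂F₂/∂z = -3
(∇×F)₂ = ∂F₁/∂z − ∂F₃/∂x = -z + 5
(∇×F)₃ = ∂F₂/∂x − ∂F₁/∂y = -2*y - 2
∇×F = (-3, -z + 5, -2*y - 2)
At (1, -2, 1): (-3, 4, 2).

(-3, 4, 2)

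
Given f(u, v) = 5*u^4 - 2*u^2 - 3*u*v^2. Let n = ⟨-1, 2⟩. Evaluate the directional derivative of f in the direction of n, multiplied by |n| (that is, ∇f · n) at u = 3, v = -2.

-444

∂f/∂u = 20*u^3 - 4*u - 3*v^2
∂f/∂v = -6*u*v
∇f at (3, -2) = (516, 36)
∇f · n = (516)(-1) + (36)(2) = -444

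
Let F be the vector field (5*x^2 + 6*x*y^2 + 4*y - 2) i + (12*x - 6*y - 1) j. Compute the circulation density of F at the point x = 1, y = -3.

44

∂F₂/∂x = 12
∂F₁/∂y = 12*x*y + 4
Scalar curl = -12*x*y + 8
At (1, -3): 44.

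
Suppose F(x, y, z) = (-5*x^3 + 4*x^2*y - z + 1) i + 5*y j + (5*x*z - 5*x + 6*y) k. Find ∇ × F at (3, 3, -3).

(6, 19, -36)

(∇×F)₁ = ∂F₃/∂y − ∂F₂/∂z = 6
(∇×F)₂ = ∂F₁/∂z − ∂F₃/∂x = -5*z + 4
(∇×F)₃ = ∂F₂/∂x − ∂F₁/∂y = -4*x^2
∇×F = (6, -5*z + 4, -4*x^2)
At (3, 3, -3): (6, 19, -36).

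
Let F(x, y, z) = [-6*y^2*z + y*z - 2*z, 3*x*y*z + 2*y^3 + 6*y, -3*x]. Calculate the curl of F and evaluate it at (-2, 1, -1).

(6, -4, -14)

(∇×F)₁ = ∂F₃/∂y − ∂F₂/∂z = -3*x*y
(∇×F)₂ = ∂F₁/∂z − ∂F₃/∂x = -6*y^2 + y + 1
(∇×F)₃ = ∂F₂/∂x − ∂F₁/∂y = 15*y*z - z
∇×F = (-3*x*y, -6*y^2 + y + 1, 15*y*z - z)
At (-2, 1, -1): (6, -4, -14).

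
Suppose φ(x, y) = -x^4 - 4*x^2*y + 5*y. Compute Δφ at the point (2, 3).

-72

∂²φ/∂x² = -4*(3*x^2 + 2*y)
∂²φ/∂y² = 0
∇²φ = -12*x^2 - 8*y
At (2, 3): -72.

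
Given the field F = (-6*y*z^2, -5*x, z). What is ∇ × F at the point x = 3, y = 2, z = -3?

(0, 72, 49)

(∇×F)₁ = ∂F₃/∂y − ∂F₂/∂z = 0
(∇×F)₂ = ∂F₁/∂z − ∂F₃/∂x = -12*y*z
(∇×F)₃ = ∂F₂/∂x − ∂F₁/∂y = 6*z^2 - 5
∇×F = (0, -12*y*z, 6*z^2 - 5)
At (3, 2, -3): (0, 72, 49).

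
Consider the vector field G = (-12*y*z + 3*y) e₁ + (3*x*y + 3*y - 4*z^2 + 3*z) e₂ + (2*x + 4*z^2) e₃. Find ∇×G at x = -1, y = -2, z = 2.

(13, 22, 15)

(∇×G)₁ = ∂G₃/∂y − ∂G₂/∂z = 8*z - 3
(∇×G)₂ = ∂G₁/∂z − ∂G₃/∂x = -12*y - 2
(∇×G)₃ = ∂G₂/∂x − ∂G₁/∂y = 3*y + 12*z - 3
∇×G = (8*z - 3, -12*y - 2, 3*y + 12*z - 3)
At (-1, -2, 2): (13, 22, 15).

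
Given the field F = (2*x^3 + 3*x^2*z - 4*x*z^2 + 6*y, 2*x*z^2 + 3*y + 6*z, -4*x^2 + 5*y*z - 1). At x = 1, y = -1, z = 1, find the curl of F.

(∇×F)₁ = ∂F₃/∂y − ∂F₂/∂z = -4*x*z + 5*z - 6
(∇×F)₂ = ∂F₁/∂z − ∂F₃/∂x = 3*x^2 - 8*x*z + 8*x
(∇×F)₃ = ∂F₂/∂x − ∂F₁/∂y = 2*z^2 - 6
∇×F = (-4*x*z + 5*z - 6, 3*x^2 - 8*x*z + 8*x, 2*z^2 - 6)
At (1, -1, 1): (-5, 3, -4).

(-5, 3, -4)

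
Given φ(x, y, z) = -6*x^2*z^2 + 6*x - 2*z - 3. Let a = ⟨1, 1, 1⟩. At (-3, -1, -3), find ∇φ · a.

652

∂φ/∂x = -12*x*z^2 + 6
∂φ/∂y = 0
∂φ/∂z = -12*x^2*z - 2
∇φ at (-3, -1, -3) = (330, 0, 322)
∇φ · a = (330)(1) + (0)(1) + (322)(1) = 652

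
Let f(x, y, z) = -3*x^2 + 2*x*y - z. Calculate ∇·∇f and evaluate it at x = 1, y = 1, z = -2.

∂²f/∂x² = -6
∂²f/∂y² = 0
∂²f/∂z² = 0
∇²f = -6
At (1, 1, -2): -6.

-6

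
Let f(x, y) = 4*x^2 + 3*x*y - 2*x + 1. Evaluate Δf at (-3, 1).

∂²f/∂x² = 8
∂²f/∂y² = 0
∇²f = 8
At (-3, 1): 8.

8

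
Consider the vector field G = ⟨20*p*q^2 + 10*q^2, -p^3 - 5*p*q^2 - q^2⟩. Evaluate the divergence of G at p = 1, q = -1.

∂G₁/∂p = 20*q^2
∂G₂/∂q = -10*p*q - 2*q
∇·G = -10*p*q + 20*q^2 - 2*q
At (1, -1): 32.

32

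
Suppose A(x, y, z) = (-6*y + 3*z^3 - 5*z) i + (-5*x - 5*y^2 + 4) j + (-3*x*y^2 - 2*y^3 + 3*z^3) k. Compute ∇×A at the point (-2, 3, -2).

(∇×A)₁ = ∂A₃/∂y − ∂A₂/∂z = -6*x*y - 6*y^2
(∇×A)₂ = ∂A₁/∂z − ∂A₃/∂x = 3*y^2 + 9*z^2 - 5
(∇×A)₃ = ∂A₂/∂x − ∂A₁/∂y = 1
∇×A = (-6*x*y - 6*y^2, 3*y^2 + 9*z^2 - 5, 1)
At (-2, 3, -2): (-18, 58, 1).

(-18, 58, 1)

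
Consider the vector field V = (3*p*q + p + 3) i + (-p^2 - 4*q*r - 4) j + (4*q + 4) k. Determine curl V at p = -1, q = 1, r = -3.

(8, 0, 5)

(∇×V)₁ = ∂V₃/∂q − ∂V₂/∂r = 4*q + 4
(∇×V)₂ = ∂V₁/∂r − ∂V₃/∂p = 0
(∇×V)₃ = ∂V₂/∂p − ∂V₁/∂q = -5*p
∇×V = (4*q + 4, 0, -5*p)
At (-1, 1, -3): (8, 0, 5).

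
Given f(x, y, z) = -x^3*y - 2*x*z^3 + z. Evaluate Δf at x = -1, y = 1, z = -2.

-18

∂²f/∂x² = -6*x*y
∂²f/∂y² = 0
∂²f/∂z² = -12*x*z
∇²f = -6*x*y - 12*x*z
At (-1, 1, -2): -18.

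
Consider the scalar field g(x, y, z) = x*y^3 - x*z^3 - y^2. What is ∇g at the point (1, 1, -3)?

∂g/∂x = y^3 - z^3
∂g/∂y = 3*x*y^2 - 2*y
∂g/∂z = -3*x*z^2
∇g = (y^3 - z^3, 3*x*y^2 - 2*y, -3*x*z^2)
At (1, 1, -3): (28, 1, -27).

(28, 1, -27)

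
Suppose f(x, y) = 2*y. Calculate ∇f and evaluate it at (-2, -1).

∂f/∂x = 0
∂f/∂y = 2
∇f = (0, 2)
At (-2, -1): (0, 2).

(0, 2)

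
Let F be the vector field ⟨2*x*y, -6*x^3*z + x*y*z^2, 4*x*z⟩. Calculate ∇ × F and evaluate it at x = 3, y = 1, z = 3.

(∇×F)₁ = ∂F₃/∂y − ∂F₂/∂z = 6*x^3 - 2*x*y*z
(∇×F)₂ = ∂F₁/∂z − ∂F₃/∂x = -4*z
(∇×F)₃ = ∂F₂/∂x − ∂F₁/∂y = -18*x^2*z - 2*x + y*z^2
∇×F = (6*x^3 - 2*x*y*z, -4*z, -18*x^2*z - 2*x + y*z^2)
At (3, 1, 3): (144, -12, -483).

(144, -12, -483)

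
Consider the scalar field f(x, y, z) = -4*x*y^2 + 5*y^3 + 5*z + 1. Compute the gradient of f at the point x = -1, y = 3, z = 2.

∂f/∂x = -4*y^2
∂f/∂y = -8*x*y + 15*y^2
∂f/∂z = 5
∇f = (-4*y^2, -8*x*y + 15*y^2, 5)
At (-1, 3, 2): (-36, 159, 5).

(-36, 159, 5)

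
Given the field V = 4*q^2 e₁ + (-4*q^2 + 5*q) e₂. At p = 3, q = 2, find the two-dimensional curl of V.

∂V₂/∂p = 0
∂V₁/∂q = 8*q
Scalar curl = -8*q
At (3, 2): -16.

-16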